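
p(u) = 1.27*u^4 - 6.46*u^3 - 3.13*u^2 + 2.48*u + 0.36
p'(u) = 5.08*u^3 - 19.38*u^2 - 6.26*u + 2.48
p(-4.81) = 1314.72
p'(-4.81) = -981.11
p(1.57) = -20.74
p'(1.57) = -35.46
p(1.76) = -28.00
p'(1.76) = -40.87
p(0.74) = -1.76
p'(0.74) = -10.71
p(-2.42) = 111.14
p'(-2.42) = -167.86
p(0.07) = 0.52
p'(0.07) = 1.95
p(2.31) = -54.08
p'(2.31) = -52.78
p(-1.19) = 6.41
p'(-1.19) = -26.08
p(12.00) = 14751.24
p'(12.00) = 5914.88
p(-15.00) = 85355.16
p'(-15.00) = -21409.12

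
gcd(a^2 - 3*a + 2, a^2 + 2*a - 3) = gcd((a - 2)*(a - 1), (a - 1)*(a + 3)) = a - 1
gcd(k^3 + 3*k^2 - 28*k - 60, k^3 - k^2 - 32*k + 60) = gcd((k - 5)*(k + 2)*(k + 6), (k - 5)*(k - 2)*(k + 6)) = k^2 + k - 30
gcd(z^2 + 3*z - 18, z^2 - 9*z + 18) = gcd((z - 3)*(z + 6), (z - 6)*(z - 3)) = z - 3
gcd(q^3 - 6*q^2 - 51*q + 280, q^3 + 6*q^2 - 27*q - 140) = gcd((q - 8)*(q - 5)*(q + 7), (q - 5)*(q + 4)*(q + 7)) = q^2 + 2*q - 35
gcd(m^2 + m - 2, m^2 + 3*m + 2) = m + 2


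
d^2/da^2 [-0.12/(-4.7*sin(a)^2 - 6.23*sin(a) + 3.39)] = (-10.6032*sin(a)^4 - 10.54116*sin(a)^3 + 3.599412*sin(a)^2 + 18.547956*sin(a) + 13.139016)/(4.7*sin(a)^2 + 6.23*sin(a) - 3.39)^3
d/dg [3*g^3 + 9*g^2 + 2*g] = 9*g^2 + 18*g + 2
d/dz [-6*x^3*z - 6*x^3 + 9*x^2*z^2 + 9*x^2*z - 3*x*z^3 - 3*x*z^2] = 3*x*(-2*x^2 + 6*x*z + 3*x - 3*z^2 - 2*z)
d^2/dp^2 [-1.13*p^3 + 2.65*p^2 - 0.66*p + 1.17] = 5.3 - 6.78*p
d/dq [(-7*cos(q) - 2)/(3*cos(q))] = -2*sin(q)/(3*cos(q)^2)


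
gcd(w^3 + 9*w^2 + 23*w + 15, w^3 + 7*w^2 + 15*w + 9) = w^2 + 4*w + 3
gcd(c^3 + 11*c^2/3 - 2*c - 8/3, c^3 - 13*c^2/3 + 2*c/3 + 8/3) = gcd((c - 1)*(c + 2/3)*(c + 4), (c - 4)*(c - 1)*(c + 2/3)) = c^2 - c/3 - 2/3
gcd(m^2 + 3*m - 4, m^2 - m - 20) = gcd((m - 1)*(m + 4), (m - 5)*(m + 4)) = m + 4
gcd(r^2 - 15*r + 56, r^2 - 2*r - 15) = 1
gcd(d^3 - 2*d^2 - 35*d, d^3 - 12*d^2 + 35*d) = d^2 - 7*d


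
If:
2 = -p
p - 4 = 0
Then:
No Solution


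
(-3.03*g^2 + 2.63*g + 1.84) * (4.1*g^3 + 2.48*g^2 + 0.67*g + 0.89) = -12.423*g^5 + 3.2686*g^4 + 12.0363*g^3 + 3.6286*g^2 + 3.5735*g + 1.6376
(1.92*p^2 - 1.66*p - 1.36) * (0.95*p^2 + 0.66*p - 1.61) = 1.824*p^4 - 0.3098*p^3 - 5.4788*p^2 + 1.775*p + 2.1896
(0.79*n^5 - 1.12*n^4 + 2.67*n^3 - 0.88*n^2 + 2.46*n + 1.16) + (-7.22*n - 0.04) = 0.79*n^5 - 1.12*n^4 + 2.67*n^3 - 0.88*n^2 - 4.76*n + 1.12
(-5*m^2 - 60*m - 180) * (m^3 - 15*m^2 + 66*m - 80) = -5*m^5 + 15*m^4 + 390*m^3 - 860*m^2 - 7080*m + 14400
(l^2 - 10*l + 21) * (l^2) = l^4 - 10*l^3 + 21*l^2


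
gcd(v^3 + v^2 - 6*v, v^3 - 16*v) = v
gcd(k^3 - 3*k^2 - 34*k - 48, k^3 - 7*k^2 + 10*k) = 1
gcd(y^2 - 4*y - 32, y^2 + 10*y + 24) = y + 4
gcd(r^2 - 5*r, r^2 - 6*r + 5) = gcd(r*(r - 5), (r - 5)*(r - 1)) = r - 5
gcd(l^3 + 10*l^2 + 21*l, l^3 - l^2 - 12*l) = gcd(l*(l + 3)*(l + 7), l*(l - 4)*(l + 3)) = l^2 + 3*l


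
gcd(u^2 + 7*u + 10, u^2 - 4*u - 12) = u + 2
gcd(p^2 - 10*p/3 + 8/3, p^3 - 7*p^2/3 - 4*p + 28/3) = p - 2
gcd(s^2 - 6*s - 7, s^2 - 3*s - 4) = s + 1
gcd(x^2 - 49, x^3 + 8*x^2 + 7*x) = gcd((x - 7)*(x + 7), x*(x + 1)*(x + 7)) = x + 7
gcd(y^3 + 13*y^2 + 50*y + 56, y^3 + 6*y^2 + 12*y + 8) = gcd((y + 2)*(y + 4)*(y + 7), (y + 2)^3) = y + 2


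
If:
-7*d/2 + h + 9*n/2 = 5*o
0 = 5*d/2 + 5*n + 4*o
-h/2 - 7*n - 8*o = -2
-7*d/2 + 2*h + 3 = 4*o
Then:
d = -930/1237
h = -2918/1237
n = 239/1237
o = 565/2474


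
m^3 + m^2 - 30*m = m*(m - 5)*(m + 6)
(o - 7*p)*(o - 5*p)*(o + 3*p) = o^3 - 9*o^2*p - o*p^2 + 105*p^3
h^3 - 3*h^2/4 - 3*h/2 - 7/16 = (h - 7/4)*(h + 1/2)^2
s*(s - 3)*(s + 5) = s^3 + 2*s^2 - 15*s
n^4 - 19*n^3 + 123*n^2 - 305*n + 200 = (n - 8)*(n - 5)^2*(n - 1)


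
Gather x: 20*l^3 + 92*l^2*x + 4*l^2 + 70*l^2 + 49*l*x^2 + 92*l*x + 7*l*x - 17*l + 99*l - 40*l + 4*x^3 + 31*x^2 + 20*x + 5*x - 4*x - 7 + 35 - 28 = 20*l^3 + 74*l^2 + 42*l + 4*x^3 + x^2*(49*l + 31) + x*(92*l^2 + 99*l + 21)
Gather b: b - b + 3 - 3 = 0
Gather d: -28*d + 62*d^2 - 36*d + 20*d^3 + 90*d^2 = 20*d^3 + 152*d^2 - 64*d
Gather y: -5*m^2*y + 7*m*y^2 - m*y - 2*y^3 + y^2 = -2*y^3 + y^2*(7*m + 1) + y*(-5*m^2 - m)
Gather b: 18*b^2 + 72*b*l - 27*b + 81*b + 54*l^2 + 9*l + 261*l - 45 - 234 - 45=18*b^2 + b*(72*l + 54) + 54*l^2 + 270*l - 324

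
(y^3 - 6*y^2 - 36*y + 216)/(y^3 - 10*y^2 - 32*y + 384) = (y^2 - 12*y + 36)/(y^2 - 16*y + 64)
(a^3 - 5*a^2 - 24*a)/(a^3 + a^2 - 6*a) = (a - 8)/(a - 2)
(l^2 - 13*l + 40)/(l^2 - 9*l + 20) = (l - 8)/(l - 4)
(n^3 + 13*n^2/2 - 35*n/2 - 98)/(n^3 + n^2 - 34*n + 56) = (n + 7/2)/(n - 2)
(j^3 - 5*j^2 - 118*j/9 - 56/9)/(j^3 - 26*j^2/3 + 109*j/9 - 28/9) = (9*j^2 + 18*j + 8)/(9*j^2 - 15*j + 4)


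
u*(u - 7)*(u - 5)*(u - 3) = u^4 - 15*u^3 + 71*u^2 - 105*u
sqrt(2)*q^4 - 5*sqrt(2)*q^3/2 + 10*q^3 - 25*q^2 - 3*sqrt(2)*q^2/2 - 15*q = q*(q - 3)*(q + 5*sqrt(2))*(sqrt(2)*q + sqrt(2)/2)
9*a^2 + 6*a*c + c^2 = (3*a + c)^2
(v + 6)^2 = v^2 + 12*v + 36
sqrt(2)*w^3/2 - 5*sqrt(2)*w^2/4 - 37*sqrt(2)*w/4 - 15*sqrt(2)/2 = (w - 6)*(w + 5/2)*(sqrt(2)*w/2 + sqrt(2)/2)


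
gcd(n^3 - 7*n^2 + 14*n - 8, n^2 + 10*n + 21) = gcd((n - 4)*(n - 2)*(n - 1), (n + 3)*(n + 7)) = 1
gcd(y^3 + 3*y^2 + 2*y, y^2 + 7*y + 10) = y + 2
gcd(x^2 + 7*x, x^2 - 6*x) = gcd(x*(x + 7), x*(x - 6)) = x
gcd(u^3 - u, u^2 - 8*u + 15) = 1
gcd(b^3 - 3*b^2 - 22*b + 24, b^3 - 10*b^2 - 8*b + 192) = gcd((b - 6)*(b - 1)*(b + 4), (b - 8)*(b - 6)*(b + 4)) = b^2 - 2*b - 24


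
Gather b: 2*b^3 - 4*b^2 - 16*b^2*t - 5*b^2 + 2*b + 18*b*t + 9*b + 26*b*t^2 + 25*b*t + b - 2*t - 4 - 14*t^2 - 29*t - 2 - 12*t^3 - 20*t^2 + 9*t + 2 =2*b^3 + b^2*(-16*t - 9) + b*(26*t^2 + 43*t + 12) - 12*t^3 - 34*t^2 - 22*t - 4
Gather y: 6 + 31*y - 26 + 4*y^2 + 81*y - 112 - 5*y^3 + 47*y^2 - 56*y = -5*y^3 + 51*y^2 + 56*y - 132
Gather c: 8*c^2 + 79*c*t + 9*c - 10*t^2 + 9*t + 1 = 8*c^2 + c*(79*t + 9) - 10*t^2 + 9*t + 1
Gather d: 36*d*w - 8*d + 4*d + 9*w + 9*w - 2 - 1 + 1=d*(36*w - 4) + 18*w - 2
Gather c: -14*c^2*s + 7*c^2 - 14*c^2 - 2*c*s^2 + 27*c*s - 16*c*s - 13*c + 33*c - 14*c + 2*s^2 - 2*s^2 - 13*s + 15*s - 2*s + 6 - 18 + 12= c^2*(-14*s - 7) + c*(-2*s^2 + 11*s + 6)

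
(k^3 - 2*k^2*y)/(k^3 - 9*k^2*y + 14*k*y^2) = k/(k - 7*y)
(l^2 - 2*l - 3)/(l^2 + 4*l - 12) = (l^2 - 2*l - 3)/(l^2 + 4*l - 12)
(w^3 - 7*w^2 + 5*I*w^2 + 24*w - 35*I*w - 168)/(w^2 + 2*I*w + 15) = (w^2 + w*(-7 + 8*I) - 56*I)/(w + 5*I)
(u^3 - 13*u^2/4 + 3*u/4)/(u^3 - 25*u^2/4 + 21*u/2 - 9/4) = u/(u - 3)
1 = 1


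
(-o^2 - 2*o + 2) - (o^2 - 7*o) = -2*o^2 + 5*o + 2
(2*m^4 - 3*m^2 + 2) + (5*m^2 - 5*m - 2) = 2*m^4 + 2*m^2 - 5*m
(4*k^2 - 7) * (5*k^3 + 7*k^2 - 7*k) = 20*k^5 + 28*k^4 - 63*k^3 - 49*k^2 + 49*k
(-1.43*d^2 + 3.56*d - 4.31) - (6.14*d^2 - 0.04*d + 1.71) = -7.57*d^2 + 3.6*d - 6.02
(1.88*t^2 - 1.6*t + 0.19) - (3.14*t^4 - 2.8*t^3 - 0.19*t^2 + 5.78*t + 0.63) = -3.14*t^4 + 2.8*t^3 + 2.07*t^2 - 7.38*t - 0.44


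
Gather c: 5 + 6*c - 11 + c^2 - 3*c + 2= c^2 + 3*c - 4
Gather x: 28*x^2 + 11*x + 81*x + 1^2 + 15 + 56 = 28*x^2 + 92*x + 72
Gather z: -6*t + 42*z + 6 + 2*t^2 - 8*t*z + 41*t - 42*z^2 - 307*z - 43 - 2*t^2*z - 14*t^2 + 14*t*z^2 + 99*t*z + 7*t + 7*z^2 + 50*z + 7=-12*t^2 + 42*t + z^2*(14*t - 35) + z*(-2*t^2 + 91*t - 215) - 30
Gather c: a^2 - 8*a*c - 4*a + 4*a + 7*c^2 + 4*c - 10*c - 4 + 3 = a^2 + 7*c^2 + c*(-8*a - 6) - 1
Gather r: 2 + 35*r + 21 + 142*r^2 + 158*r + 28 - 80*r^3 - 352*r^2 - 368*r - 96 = -80*r^3 - 210*r^2 - 175*r - 45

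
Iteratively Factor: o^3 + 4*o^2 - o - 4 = (o + 1)*(o^2 + 3*o - 4) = (o - 1)*(o + 1)*(o + 4)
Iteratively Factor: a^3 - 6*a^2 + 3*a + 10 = (a + 1)*(a^2 - 7*a + 10) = (a - 5)*(a + 1)*(a - 2)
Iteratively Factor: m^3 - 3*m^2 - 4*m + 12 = (m + 2)*(m^2 - 5*m + 6) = (m - 2)*(m + 2)*(m - 3)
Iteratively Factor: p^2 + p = (p)*(p + 1)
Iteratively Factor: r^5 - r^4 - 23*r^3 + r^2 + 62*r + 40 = (r - 2)*(r^4 + r^3 - 21*r^2 - 41*r - 20) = (r - 2)*(r + 1)*(r^3 - 21*r - 20) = (r - 2)*(r + 1)^2*(r^2 - r - 20) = (r - 5)*(r - 2)*(r + 1)^2*(r + 4)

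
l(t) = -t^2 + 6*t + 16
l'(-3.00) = 12.00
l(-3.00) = -11.00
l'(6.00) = -6.00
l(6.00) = 16.00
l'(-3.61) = 13.22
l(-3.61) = -18.69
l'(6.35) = -6.70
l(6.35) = 13.78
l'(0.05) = 5.90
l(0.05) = 16.30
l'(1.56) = 2.88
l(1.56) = 22.93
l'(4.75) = -3.50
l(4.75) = 21.94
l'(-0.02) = 6.04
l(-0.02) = 15.88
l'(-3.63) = 13.26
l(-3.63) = -18.96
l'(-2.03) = 10.06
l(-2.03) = -0.30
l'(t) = 6 - 2*t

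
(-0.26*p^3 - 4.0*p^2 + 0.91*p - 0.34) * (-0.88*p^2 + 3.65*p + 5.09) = 0.2288*p^5 + 2.571*p^4 - 16.7242*p^3 - 16.7393*p^2 + 3.3909*p - 1.7306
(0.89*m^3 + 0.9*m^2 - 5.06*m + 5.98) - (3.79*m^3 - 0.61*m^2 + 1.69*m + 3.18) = -2.9*m^3 + 1.51*m^2 - 6.75*m + 2.8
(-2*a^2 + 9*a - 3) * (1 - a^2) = 2*a^4 - 9*a^3 + a^2 + 9*a - 3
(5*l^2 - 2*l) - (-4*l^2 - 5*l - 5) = 9*l^2 + 3*l + 5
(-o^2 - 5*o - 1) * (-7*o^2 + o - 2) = 7*o^4 + 34*o^3 + 4*o^2 + 9*o + 2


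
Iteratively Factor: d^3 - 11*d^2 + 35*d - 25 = (d - 5)*(d^2 - 6*d + 5) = (d - 5)^2*(d - 1)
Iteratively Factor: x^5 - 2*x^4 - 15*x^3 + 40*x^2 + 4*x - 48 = (x - 3)*(x^4 + x^3 - 12*x^2 + 4*x + 16) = (x - 3)*(x - 2)*(x^3 + 3*x^2 - 6*x - 8) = (x - 3)*(x - 2)*(x + 1)*(x^2 + 2*x - 8) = (x - 3)*(x - 2)^2*(x + 1)*(x + 4)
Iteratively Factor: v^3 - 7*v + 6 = (v - 1)*(v^2 + v - 6) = (v - 1)*(v + 3)*(v - 2)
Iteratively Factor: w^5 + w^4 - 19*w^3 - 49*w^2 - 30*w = (w - 5)*(w^4 + 6*w^3 + 11*w^2 + 6*w) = (w - 5)*(w + 2)*(w^3 + 4*w^2 + 3*w) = (w - 5)*(w + 1)*(w + 2)*(w^2 + 3*w) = (w - 5)*(w + 1)*(w + 2)*(w + 3)*(w)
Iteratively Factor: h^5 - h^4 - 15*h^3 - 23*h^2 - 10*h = (h + 1)*(h^4 - 2*h^3 - 13*h^2 - 10*h) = (h + 1)^2*(h^3 - 3*h^2 - 10*h) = h*(h + 1)^2*(h^2 - 3*h - 10) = h*(h + 1)^2*(h + 2)*(h - 5)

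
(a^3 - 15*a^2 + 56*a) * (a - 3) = a^4 - 18*a^3 + 101*a^2 - 168*a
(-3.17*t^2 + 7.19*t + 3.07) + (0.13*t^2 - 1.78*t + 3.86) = -3.04*t^2 + 5.41*t + 6.93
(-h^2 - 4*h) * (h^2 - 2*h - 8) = -h^4 - 2*h^3 + 16*h^2 + 32*h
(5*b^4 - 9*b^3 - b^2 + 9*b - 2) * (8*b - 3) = 40*b^5 - 87*b^4 + 19*b^3 + 75*b^2 - 43*b + 6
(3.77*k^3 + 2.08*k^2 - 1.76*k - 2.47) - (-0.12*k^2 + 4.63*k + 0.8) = 3.77*k^3 + 2.2*k^2 - 6.39*k - 3.27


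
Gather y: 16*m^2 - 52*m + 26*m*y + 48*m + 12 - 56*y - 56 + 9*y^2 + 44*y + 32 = 16*m^2 - 4*m + 9*y^2 + y*(26*m - 12) - 12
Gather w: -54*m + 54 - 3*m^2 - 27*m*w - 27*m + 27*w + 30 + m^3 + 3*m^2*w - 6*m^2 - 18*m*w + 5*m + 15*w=m^3 - 9*m^2 - 76*m + w*(3*m^2 - 45*m + 42) + 84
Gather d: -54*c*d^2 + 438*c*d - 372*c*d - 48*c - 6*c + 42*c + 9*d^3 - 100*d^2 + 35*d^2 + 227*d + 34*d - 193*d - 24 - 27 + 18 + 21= -12*c + 9*d^3 + d^2*(-54*c - 65) + d*(66*c + 68) - 12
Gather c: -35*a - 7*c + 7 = -35*a - 7*c + 7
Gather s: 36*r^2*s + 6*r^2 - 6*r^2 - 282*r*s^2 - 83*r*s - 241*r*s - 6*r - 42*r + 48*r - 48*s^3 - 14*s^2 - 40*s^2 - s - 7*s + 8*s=-48*s^3 + s^2*(-282*r - 54) + s*(36*r^2 - 324*r)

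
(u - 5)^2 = u^2 - 10*u + 25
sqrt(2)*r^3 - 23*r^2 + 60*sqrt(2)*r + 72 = (r - 6*sqrt(2))^2*(sqrt(2)*r + 1)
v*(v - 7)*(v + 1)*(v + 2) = v^4 - 4*v^3 - 19*v^2 - 14*v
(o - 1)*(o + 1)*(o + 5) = o^3 + 5*o^2 - o - 5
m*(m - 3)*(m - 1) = m^3 - 4*m^2 + 3*m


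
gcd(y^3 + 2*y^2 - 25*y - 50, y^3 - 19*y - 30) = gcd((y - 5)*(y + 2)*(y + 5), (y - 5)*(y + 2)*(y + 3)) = y^2 - 3*y - 10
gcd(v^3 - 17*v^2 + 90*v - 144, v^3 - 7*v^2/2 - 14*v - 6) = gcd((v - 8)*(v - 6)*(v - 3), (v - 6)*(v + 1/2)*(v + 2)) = v - 6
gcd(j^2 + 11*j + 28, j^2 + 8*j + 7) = j + 7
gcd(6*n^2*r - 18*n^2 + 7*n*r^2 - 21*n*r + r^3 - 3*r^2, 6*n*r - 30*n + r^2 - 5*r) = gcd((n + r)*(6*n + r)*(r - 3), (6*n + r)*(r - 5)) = 6*n + r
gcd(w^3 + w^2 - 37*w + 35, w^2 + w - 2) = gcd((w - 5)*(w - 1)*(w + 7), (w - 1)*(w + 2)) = w - 1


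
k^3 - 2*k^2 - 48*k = k*(k - 8)*(k + 6)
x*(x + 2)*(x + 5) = x^3 + 7*x^2 + 10*x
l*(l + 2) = l^2 + 2*l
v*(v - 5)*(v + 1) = v^3 - 4*v^2 - 5*v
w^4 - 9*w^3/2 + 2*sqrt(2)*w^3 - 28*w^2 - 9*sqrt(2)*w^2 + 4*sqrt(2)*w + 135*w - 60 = (w - 4)*(w - 1/2)*(w - 3*sqrt(2))*(w + 5*sqrt(2))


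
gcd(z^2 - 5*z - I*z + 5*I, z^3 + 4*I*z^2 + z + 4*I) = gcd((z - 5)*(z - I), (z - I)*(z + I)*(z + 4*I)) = z - I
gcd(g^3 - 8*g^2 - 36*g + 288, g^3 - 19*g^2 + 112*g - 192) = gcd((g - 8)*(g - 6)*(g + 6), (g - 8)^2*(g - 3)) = g - 8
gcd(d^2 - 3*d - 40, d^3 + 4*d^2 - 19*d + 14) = 1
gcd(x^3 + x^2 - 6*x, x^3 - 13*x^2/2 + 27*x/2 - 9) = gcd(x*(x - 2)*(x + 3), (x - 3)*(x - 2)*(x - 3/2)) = x - 2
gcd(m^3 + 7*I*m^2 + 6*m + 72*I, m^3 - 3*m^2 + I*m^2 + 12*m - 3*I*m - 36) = m^2 + I*m + 12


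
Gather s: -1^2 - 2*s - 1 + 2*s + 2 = 0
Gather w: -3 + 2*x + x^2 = x^2 + 2*x - 3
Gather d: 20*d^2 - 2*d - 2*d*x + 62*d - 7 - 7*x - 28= 20*d^2 + d*(60 - 2*x) - 7*x - 35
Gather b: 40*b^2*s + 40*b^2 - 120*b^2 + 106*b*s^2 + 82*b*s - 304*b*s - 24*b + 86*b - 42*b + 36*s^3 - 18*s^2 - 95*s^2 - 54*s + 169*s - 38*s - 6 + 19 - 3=b^2*(40*s - 80) + b*(106*s^2 - 222*s + 20) + 36*s^3 - 113*s^2 + 77*s + 10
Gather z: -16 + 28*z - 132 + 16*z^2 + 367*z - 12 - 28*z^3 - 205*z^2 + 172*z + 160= -28*z^3 - 189*z^2 + 567*z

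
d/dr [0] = 0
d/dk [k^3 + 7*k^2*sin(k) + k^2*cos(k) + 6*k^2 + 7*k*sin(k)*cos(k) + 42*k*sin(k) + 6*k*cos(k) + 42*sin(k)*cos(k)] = -k^2*sin(k) + 7*k^2*cos(k) + 3*k^2 + 8*k*sin(k) + 44*k*cos(k) + 7*k*cos(2*k) + 12*k + 42*sin(k) + 7*sin(2*k)/2 + 6*cos(k) + 42*cos(2*k)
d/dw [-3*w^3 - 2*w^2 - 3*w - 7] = -9*w^2 - 4*w - 3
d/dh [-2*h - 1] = -2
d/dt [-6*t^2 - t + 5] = -12*t - 1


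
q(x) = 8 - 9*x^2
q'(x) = -18*x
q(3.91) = -129.59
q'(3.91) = -70.38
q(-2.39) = -43.41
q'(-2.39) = 43.02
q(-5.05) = -221.52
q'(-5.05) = 90.90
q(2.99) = -72.46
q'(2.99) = -53.82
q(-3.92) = -130.30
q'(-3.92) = 70.56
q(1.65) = -16.50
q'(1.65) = -29.70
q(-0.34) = 6.96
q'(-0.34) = 6.12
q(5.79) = -293.72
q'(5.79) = -104.22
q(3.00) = -73.00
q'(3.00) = -54.00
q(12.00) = -1288.00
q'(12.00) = -216.00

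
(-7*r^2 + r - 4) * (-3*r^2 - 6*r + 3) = 21*r^4 + 39*r^3 - 15*r^2 + 27*r - 12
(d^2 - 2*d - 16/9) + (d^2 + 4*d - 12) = 2*d^2 + 2*d - 124/9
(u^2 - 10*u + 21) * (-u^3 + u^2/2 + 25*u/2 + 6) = -u^5 + 21*u^4/2 - 27*u^3/2 - 217*u^2/2 + 405*u/2 + 126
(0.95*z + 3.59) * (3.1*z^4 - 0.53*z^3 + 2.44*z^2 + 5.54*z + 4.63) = 2.945*z^5 + 10.6255*z^4 + 0.4153*z^3 + 14.0226*z^2 + 24.2871*z + 16.6217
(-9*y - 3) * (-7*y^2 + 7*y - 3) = 63*y^3 - 42*y^2 + 6*y + 9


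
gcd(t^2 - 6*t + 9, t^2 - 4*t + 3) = t - 3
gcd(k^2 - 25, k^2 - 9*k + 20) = k - 5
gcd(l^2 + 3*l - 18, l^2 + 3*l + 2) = 1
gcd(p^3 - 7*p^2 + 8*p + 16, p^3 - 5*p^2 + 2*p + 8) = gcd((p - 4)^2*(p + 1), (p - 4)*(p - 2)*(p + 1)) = p^2 - 3*p - 4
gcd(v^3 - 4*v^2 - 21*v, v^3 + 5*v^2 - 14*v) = v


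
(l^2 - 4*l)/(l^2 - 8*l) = (l - 4)/(l - 8)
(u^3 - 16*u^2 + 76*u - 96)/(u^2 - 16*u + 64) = (u^2 - 8*u + 12)/(u - 8)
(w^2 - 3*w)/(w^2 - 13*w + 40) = w*(w - 3)/(w^2 - 13*w + 40)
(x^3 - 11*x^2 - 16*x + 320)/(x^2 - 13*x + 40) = (x^2 - 3*x - 40)/(x - 5)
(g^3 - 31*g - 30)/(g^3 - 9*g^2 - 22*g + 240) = (g + 1)/(g - 8)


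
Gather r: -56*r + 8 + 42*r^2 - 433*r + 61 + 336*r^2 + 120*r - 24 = 378*r^2 - 369*r + 45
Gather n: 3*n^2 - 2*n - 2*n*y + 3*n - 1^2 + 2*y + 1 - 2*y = 3*n^2 + n*(1 - 2*y)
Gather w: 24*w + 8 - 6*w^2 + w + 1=-6*w^2 + 25*w + 9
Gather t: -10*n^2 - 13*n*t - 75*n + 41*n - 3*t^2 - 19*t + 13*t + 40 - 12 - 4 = -10*n^2 - 34*n - 3*t^2 + t*(-13*n - 6) + 24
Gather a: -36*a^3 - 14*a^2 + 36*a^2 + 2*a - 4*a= -36*a^3 + 22*a^2 - 2*a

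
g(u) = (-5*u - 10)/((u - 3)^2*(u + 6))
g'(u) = -(-5*u - 10)/((u - 3)^2*(u + 6)^2) - 2*(-5*u - 10)/((u - 3)^3*(u + 6)) - 5/((u - 3)^2*(u + 6))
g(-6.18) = -1.38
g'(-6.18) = -7.63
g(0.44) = -0.29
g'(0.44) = -0.30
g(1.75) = -1.55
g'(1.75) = -2.69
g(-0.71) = -0.09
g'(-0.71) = -0.10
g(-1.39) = -0.03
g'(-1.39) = -0.06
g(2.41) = -7.53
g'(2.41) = -26.34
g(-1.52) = -0.03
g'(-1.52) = -0.06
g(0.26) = -0.24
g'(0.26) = -0.24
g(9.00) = -0.10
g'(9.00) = 0.03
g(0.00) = -0.19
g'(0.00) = -0.19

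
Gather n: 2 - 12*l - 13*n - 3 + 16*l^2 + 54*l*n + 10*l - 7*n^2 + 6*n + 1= 16*l^2 - 2*l - 7*n^2 + n*(54*l - 7)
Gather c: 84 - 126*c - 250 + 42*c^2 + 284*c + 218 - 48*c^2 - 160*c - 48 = -6*c^2 - 2*c + 4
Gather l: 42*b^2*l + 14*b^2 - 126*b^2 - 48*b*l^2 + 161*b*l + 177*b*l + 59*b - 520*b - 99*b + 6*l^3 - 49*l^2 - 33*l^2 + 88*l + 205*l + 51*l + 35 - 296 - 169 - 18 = -112*b^2 - 560*b + 6*l^3 + l^2*(-48*b - 82) + l*(42*b^2 + 338*b + 344) - 448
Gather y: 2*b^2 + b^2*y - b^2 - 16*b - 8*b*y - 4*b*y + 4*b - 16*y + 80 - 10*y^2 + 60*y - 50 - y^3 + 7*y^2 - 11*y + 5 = b^2 - 12*b - y^3 - 3*y^2 + y*(b^2 - 12*b + 33) + 35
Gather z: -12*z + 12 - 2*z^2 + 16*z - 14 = -2*z^2 + 4*z - 2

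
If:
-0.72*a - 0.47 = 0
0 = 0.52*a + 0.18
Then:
No Solution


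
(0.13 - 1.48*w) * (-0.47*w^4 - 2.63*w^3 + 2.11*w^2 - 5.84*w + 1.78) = 0.6956*w^5 + 3.8313*w^4 - 3.4647*w^3 + 8.9175*w^2 - 3.3936*w + 0.2314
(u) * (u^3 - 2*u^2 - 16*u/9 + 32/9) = u^4 - 2*u^3 - 16*u^2/9 + 32*u/9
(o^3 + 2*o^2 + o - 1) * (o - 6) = o^4 - 4*o^3 - 11*o^2 - 7*o + 6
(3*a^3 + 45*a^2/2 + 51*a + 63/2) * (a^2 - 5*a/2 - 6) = 3*a^5 + 15*a^4 - 93*a^3/4 - 231*a^2 - 1539*a/4 - 189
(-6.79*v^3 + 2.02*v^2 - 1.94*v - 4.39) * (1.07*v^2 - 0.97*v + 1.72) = -7.2653*v^5 + 8.7477*v^4 - 15.714*v^3 + 0.6589*v^2 + 0.9215*v - 7.5508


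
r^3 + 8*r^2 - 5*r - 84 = (r - 3)*(r + 4)*(r + 7)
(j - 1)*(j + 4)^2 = j^3 + 7*j^2 + 8*j - 16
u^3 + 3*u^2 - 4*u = u*(u - 1)*(u + 4)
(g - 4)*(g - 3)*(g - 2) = g^3 - 9*g^2 + 26*g - 24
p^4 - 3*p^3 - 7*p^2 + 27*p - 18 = (p - 3)*(p - 2)*(p - 1)*(p + 3)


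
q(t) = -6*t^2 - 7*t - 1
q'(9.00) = -115.00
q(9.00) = -550.00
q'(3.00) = -43.00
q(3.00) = -76.00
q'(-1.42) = 10.04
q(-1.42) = -3.16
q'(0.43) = -12.16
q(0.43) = -5.12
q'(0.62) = -14.44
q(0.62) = -7.65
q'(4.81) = -64.72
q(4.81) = -173.49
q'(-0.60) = 0.20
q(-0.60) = 1.04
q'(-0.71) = 1.52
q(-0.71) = 0.95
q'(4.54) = -61.48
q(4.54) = -156.45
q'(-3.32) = 32.84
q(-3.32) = -43.89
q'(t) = -12*t - 7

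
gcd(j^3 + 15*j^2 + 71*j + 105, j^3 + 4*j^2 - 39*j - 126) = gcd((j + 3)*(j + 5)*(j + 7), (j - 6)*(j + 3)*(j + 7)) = j^2 + 10*j + 21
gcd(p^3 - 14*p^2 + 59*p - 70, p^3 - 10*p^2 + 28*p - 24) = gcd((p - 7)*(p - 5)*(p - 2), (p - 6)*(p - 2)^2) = p - 2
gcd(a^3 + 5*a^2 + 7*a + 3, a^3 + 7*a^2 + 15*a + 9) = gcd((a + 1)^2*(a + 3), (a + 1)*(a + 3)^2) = a^2 + 4*a + 3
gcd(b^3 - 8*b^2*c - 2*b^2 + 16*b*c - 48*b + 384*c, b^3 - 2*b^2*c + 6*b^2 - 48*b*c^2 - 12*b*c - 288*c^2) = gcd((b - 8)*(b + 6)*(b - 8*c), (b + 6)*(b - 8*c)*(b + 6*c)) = b^2 - 8*b*c + 6*b - 48*c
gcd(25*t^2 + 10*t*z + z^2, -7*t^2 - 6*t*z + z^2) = 1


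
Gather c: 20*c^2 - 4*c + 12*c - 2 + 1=20*c^2 + 8*c - 1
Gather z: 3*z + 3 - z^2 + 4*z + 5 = -z^2 + 7*z + 8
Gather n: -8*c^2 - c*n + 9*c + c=-8*c^2 - c*n + 10*c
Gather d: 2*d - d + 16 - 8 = d + 8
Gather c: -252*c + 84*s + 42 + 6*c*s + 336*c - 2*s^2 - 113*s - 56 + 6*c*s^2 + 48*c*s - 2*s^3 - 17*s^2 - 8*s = c*(6*s^2 + 54*s + 84) - 2*s^3 - 19*s^2 - 37*s - 14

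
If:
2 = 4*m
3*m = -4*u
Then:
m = 1/2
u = -3/8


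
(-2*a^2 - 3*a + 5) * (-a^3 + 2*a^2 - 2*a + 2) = 2*a^5 - a^4 - 7*a^3 + 12*a^2 - 16*a + 10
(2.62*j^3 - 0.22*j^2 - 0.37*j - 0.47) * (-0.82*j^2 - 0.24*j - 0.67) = -2.1484*j^5 - 0.4484*j^4 - 1.3992*j^3 + 0.6216*j^2 + 0.3607*j + 0.3149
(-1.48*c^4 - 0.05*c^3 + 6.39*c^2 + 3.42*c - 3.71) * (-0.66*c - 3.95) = 0.9768*c^5 + 5.879*c^4 - 4.0199*c^3 - 27.4977*c^2 - 11.0604*c + 14.6545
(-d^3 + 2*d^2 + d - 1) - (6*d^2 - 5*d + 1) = -d^3 - 4*d^2 + 6*d - 2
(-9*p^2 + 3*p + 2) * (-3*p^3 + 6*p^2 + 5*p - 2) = 27*p^5 - 63*p^4 - 33*p^3 + 45*p^2 + 4*p - 4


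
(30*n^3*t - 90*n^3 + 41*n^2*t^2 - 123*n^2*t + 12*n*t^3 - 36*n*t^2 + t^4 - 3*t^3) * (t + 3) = 30*n^3*t^2 - 270*n^3 + 41*n^2*t^3 - 369*n^2*t + 12*n*t^4 - 108*n*t^2 + t^5 - 9*t^3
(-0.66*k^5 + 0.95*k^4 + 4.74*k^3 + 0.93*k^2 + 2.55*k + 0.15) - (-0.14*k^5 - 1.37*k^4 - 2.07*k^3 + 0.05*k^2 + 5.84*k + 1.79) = -0.52*k^5 + 2.32*k^4 + 6.81*k^3 + 0.88*k^2 - 3.29*k - 1.64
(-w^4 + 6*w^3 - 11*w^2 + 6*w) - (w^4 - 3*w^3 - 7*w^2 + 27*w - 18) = -2*w^4 + 9*w^3 - 4*w^2 - 21*w + 18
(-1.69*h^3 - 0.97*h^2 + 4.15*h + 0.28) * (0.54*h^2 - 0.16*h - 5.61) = -0.9126*h^5 - 0.2534*h^4 + 11.8771*h^3 + 4.9289*h^2 - 23.3263*h - 1.5708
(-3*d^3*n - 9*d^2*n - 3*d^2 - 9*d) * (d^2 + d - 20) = -3*d^5*n - 12*d^4*n - 3*d^4 + 51*d^3*n - 12*d^3 + 180*d^2*n + 51*d^2 + 180*d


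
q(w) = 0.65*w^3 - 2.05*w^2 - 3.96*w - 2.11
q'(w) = 1.95*w^2 - 4.1*w - 3.96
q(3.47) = -13.38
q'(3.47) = 5.29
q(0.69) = -5.60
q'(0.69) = -5.86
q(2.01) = -13.07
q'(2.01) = -4.32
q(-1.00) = -0.85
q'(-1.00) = 2.09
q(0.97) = -7.29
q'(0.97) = -6.10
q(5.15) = 11.91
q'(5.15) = 26.64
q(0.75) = -5.96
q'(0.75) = -5.94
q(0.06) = -2.35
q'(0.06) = -4.20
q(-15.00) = -2597.71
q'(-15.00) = 496.29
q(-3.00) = -26.23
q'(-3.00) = 25.89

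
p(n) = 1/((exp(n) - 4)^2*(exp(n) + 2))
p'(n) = -exp(n)/((exp(n) - 4)^2*(exp(n) + 2)^2) - 2*exp(n)/((exp(n) - 4)^3*(exp(n) + 2))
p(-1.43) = 0.03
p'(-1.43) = 0.00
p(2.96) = 0.00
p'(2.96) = -0.00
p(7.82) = 0.00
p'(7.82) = -0.00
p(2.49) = 0.00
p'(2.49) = -0.00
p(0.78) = 0.07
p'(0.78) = 0.14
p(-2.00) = 0.03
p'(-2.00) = 0.00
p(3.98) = 0.00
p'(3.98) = -0.00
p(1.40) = 54.20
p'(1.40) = -7999.68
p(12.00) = 0.00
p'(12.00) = 0.00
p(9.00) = 0.00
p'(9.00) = 0.00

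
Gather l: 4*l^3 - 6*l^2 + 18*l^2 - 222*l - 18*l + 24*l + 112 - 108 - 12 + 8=4*l^3 + 12*l^2 - 216*l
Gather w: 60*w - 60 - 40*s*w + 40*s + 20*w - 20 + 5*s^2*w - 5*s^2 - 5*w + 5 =-5*s^2 + 40*s + w*(5*s^2 - 40*s + 75) - 75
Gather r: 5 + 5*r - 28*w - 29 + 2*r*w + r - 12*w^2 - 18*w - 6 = r*(2*w + 6) - 12*w^2 - 46*w - 30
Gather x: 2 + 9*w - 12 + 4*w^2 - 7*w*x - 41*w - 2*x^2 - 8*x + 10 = 4*w^2 - 32*w - 2*x^2 + x*(-7*w - 8)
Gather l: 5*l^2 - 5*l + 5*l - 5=5*l^2 - 5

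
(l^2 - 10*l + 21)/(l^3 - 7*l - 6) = (l - 7)/(l^2 + 3*l + 2)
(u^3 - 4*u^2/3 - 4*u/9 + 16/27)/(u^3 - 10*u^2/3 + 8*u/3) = (u^2 - 4/9)/(u*(u - 2))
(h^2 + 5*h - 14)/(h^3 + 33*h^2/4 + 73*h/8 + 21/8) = 8*(h - 2)/(8*h^2 + 10*h + 3)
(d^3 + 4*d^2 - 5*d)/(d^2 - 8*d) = (d^2 + 4*d - 5)/(d - 8)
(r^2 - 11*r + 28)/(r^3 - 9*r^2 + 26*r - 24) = (r - 7)/(r^2 - 5*r + 6)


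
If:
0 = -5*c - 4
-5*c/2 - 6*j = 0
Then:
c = -4/5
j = 1/3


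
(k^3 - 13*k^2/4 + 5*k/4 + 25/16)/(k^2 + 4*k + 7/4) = (8*k^2 - 30*k + 25)/(4*(2*k + 7))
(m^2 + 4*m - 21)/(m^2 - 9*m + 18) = (m + 7)/(m - 6)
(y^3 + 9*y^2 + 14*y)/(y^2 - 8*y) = (y^2 + 9*y + 14)/(y - 8)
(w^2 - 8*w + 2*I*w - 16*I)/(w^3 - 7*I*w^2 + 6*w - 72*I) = (w^2 + 2*w*(-4 + I) - 16*I)/(w^3 - 7*I*w^2 + 6*w - 72*I)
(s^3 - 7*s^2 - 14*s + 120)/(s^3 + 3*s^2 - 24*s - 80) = (s - 6)/(s + 4)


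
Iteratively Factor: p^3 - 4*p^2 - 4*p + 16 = (p + 2)*(p^2 - 6*p + 8) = (p - 4)*(p + 2)*(p - 2)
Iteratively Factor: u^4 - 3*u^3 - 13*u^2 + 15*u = (u + 3)*(u^3 - 6*u^2 + 5*u) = u*(u + 3)*(u^2 - 6*u + 5) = u*(u - 5)*(u + 3)*(u - 1)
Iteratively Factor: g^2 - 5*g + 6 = (g - 3)*(g - 2)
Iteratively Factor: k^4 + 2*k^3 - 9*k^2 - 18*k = (k + 3)*(k^3 - k^2 - 6*k) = (k + 2)*(k + 3)*(k^2 - 3*k) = (k - 3)*(k + 2)*(k + 3)*(k)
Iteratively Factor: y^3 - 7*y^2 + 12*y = (y)*(y^2 - 7*y + 12) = y*(y - 4)*(y - 3)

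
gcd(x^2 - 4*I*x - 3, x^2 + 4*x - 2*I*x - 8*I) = 1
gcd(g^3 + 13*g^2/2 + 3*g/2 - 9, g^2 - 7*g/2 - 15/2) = g + 3/2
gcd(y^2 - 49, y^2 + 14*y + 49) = y + 7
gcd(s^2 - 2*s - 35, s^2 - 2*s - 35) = s^2 - 2*s - 35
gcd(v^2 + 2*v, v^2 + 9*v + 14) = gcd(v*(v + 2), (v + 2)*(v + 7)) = v + 2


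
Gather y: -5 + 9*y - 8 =9*y - 13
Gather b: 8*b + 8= 8*b + 8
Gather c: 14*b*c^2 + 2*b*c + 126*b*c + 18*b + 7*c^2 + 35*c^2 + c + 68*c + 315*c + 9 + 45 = 18*b + c^2*(14*b + 42) + c*(128*b + 384) + 54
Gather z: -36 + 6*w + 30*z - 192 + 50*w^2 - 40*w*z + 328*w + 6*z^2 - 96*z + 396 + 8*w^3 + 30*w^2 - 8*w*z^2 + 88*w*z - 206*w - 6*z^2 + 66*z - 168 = 8*w^3 + 80*w^2 - 8*w*z^2 + 48*w*z + 128*w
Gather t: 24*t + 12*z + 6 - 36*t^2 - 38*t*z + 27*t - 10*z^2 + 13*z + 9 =-36*t^2 + t*(51 - 38*z) - 10*z^2 + 25*z + 15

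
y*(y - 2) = y^2 - 2*y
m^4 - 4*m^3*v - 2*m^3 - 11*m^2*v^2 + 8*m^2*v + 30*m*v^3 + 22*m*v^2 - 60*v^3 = (m - 2)*(m - 5*v)*(m - 2*v)*(m + 3*v)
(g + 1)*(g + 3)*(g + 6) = g^3 + 10*g^2 + 27*g + 18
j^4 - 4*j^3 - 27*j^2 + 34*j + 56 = (j - 7)*(j - 2)*(j + 1)*(j + 4)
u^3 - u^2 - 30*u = u*(u - 6)*(u + 5)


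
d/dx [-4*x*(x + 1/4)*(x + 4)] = -12*x^2 - 34*x - 4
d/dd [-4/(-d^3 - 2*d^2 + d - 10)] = 4*(-3*d^2 - 4*d + 1)/(d^3 + 2*d^2 - d + 10)^2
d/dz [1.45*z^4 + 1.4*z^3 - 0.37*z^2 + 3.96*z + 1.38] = 5.8*z^3 + 4.2*z^2 - 0.74*z + 3.96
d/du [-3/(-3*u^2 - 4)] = -18*u/(3*u^2 + 4)^2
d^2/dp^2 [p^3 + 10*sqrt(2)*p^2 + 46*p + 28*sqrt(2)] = 6*p + 20*sqrt(2)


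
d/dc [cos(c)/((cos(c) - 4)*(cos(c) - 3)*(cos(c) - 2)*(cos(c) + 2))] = (3*cos(c)^4 - 14*cos(c)^3 + 8*cos(c)^2 + 48)*sin(c)/((cos(c) - 4)^2*(cos(c) - 3)^2*(cos(c) - 2)^2*(cos(c) + 2)^2)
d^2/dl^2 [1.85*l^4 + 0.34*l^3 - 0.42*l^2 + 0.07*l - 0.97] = 22.2*l^2 + 2.04*l - 0.84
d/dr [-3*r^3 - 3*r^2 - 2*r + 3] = -9*r^2 - 6*r - 2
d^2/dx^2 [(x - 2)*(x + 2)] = 2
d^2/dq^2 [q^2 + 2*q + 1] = 2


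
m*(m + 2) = m^2 + 2*m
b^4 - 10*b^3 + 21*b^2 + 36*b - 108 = (b - 6)*(b - 3)^2*(b + 2)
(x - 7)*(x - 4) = x^2 - 11*x + 28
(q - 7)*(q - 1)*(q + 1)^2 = q^4 - 6*q^3 - 8*q^2 + 6*q + 7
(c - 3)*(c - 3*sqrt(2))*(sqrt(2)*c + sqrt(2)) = sqrt(2)*c^3 - 6*c^2 - 2*sqrt(2)*c^2 - 3*sqrt(2)*c + 12*c + 18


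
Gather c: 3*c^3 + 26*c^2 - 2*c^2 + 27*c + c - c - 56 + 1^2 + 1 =3*c^3 + 24*c^2 + 27*c - 54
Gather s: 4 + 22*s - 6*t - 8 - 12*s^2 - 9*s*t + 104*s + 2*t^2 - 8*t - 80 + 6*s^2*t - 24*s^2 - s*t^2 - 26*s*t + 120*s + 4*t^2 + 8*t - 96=s^2*(6*t - 36) + s*(-t^2 - 35*t + 246) + 6*t^2 - 6*t - 180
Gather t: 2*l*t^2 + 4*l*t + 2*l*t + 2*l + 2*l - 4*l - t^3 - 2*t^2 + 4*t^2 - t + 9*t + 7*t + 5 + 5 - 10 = -t^3 + t^2*(2*l + 2) + t*(6*l + 15)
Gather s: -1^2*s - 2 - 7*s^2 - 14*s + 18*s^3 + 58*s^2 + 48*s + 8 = 18*s^3 + 51*s^2 + 33*s + 6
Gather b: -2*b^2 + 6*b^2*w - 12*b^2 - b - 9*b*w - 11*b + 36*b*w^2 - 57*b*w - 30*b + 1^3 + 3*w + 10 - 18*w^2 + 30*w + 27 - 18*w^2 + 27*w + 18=b^2*(6*w - 14) + b*(36*w^2 - 66*w - 42) - 36*w^2 + 60*w + 56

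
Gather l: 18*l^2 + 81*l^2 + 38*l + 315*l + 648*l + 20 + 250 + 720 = 99*l^2 + 1001*l + 990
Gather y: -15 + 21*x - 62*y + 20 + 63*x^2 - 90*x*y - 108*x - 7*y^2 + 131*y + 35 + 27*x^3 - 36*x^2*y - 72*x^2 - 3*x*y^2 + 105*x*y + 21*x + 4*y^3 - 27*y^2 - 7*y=27*x^3 - 9*x^2 - 66*x + 4*y^3 + y^2*(-3*x - 34) + y*(-36*x^2 + 15*x + 62) + 40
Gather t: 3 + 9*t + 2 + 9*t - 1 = 18*t + 4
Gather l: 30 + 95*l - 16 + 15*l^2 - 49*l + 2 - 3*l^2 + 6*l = 12*l^2 + 52*l + 16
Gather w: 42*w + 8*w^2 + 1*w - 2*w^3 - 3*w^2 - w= -2*w^3 + 5*w^2 + 42*w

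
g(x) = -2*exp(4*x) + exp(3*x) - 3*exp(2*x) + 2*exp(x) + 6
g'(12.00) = -5613375796142398452607.57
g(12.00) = -1403342871267446273409.66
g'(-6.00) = 0.00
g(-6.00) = 6.00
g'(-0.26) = -3.48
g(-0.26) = 5.51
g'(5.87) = -125854004876.16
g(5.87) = -31452575036.81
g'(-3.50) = 0.05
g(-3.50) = 6.06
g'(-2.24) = 0.15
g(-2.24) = 6.18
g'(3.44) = -7482789.90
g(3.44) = -1864520.32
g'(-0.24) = -3.74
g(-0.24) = 5.44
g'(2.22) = -55642.91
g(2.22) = -13822.94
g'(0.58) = -79.88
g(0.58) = -14.65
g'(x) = -8*exp(4*x) + 3*exp(3*x) - 6*exp(2*x) + 2*exp(x)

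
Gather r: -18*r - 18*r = -36*r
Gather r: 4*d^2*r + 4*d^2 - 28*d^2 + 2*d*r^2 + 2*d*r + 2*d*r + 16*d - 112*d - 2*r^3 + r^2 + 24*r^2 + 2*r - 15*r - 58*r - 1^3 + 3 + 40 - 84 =-24*d^2 - 96*d - 2*r^3 + r^2*(2*d + 25) + r*(4*d^2 + 4*d - 71) - 42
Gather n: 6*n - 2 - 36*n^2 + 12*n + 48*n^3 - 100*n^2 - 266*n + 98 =48*n^3 - 136*n^2 - 248*n + 96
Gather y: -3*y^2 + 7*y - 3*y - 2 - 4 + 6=-3*y^2 + 4*y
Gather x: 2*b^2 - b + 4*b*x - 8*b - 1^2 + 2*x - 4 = 2*b^2 - 9*b + x*(4*b + 2) - 5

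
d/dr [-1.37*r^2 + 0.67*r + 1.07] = 0.67 - 2.74*r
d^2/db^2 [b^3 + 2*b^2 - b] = 6*b + 4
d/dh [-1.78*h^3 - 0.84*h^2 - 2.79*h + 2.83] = -5.34*h^2 - 1.68*h - 2.79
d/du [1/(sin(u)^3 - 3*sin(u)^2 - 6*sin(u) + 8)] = 3*(2*sin(u) + cos(u)^2 + 1)*cos(u)/(sin(u)^3 - 3*sin(u)^2 - 6*sin(u) + 8)^2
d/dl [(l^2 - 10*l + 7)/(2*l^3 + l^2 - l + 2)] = (2*(l - 5)*(2*l^3 + l^2 - l + 2) - (l^2 - 10*l + 7)*(6*l^2 + 2*l - 1))/(2*l^3 + l^2 - l + 2)^2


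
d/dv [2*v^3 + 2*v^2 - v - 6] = 6*v^2 + 4*v - 1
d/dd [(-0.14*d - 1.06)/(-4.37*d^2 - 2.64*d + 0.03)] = (0.6118*d^2 + 0.3696*d - (0.14*d + 1.06)*(8.74*d + 2.64) - 0.0042)/(4.37*d^2 + 2.64*d - 0.03)^2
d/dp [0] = 0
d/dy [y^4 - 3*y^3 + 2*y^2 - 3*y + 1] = 4*y^3 - 9*y^2 + 4*y - 3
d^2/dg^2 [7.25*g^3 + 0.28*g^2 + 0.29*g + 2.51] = 43.5*g + 0.56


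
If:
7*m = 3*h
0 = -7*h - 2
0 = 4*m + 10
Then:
No Solution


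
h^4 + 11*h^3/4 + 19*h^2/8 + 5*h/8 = h*(h + 1/2)*(h + 1)*(h + 5/4)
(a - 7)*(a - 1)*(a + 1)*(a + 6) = a^4 - a^3 - 43*a^2 + a + 42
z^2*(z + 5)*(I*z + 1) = I*z^4 + z^3 + 5*I*z^3 + 5*z^2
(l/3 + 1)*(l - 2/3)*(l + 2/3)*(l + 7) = l^4/3 + 10*l^3/3 + 185*l^2/27 - 40*l/27 - 28/9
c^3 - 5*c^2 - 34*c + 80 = (c - 8)*(c - 2)*(c + 5)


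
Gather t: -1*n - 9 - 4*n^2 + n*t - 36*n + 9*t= -4*n^2 - 37*n + t*(n + 9) - 9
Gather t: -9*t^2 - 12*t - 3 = -9*t^2 - 12*t - 3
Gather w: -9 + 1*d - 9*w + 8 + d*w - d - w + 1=w*(d - 10)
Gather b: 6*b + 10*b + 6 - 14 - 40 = 16*b - 48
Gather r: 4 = 4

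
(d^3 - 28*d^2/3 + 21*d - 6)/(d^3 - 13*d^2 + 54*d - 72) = (d - 1/3)/(d - 4)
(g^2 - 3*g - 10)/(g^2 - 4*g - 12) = (g - 5)/(g - 6)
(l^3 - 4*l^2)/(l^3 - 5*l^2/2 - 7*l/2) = 2*l*(4 - l)/(-2*l^2 + 5*l + 7)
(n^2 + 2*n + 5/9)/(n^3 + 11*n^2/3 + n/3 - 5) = (n + 1/3)/(n^2 + 2*n - 3)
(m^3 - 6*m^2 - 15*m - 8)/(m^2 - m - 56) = (m^2 + 2*m + 1)/(m + 7)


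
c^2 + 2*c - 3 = (c - 1)*(c + 3)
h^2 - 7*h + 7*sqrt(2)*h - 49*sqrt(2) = (h - 7)*(h + 7*sqrt(2))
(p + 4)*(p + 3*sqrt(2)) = p^2 + 4*p + 3*sqrt(2)*p + 12*sqrt(2)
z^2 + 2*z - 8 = (z - 2)*(z + 4)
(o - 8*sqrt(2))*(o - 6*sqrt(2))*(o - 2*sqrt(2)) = o^3 - 16*sqrt(2)*o^2 + 152*o - 192*sqrt(2)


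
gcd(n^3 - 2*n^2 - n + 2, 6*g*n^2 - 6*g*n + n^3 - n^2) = n - 1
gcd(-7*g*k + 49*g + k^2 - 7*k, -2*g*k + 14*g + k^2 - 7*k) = k - 7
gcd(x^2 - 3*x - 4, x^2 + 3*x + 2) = x + 1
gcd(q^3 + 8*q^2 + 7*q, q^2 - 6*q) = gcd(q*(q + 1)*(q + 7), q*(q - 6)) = q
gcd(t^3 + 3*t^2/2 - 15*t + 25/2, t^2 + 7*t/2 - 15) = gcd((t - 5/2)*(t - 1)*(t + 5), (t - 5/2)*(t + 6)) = t - 5/2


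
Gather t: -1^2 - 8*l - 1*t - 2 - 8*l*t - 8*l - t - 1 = -16*l + t*(-8*l - 2) - 4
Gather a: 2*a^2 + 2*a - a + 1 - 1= 2*a^2 + a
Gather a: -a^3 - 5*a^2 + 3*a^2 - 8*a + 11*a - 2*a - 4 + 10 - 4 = -a^3 - 2*a^2 + a + 2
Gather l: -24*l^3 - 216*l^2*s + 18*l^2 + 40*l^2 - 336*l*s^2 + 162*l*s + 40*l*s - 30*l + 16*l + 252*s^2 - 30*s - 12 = -24*l^3 + l^2*(58 - 216*s) + l*(-336*s^2 + 202*s - 14) + 252*s^2 - 30*s - 12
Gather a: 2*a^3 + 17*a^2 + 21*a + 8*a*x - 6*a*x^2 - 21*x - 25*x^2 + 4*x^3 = 2*a^3 + 17*a^2 + a*(-6*x^2 + 8*x + 21) + 4*x^3 - 25*x^2 - 21*x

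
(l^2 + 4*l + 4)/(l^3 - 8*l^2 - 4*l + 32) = (l + 2)/(l^2 - 10*l + 16)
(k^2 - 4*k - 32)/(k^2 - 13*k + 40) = (k + 4)/(k - 5)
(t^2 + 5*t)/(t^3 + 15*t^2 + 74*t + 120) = t/(t^2 + 10*t + 24)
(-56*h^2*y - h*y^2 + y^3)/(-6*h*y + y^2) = (56*h^2 + h*y - y^2)/(6*h - y)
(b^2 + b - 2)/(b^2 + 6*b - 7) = (b + 2)/(b + 7)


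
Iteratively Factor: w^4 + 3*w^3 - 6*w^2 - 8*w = (w)*(w^3 + 3*w^2 - 6*w - 8) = w*(w + 4)*(w^2 - w - 2) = w*(w - 2)*(w + 4)*(w + 1)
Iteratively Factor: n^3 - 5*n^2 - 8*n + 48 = (n - 4)*(n^2 - n - 12) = (n - 4)^2*(n + 3)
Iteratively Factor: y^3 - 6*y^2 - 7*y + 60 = (y - 4)*(y^2 - 2*y - 15) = (y - 4)*(y + 3)*(y - 5)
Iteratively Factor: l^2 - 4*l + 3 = (l - 1)*(l - 3)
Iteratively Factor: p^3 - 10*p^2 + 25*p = (p - 5)*(p^2 - 5*p) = p*(p - 5)*(p - 5)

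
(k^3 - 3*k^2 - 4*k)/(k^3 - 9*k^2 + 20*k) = (k + 1)/(k - 5)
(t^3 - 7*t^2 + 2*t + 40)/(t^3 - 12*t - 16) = (t - 5)/(t + 2)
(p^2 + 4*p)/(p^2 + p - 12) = p/(p - 3)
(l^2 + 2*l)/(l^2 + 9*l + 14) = l/(l + 7)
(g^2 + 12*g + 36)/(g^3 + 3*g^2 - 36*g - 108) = (g + 6)/(g^2 - 3*g - 18)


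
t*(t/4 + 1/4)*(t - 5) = t^3/4 - t^2 - 5*t/4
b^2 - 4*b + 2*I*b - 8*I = (b - 4)*(b + 2*I)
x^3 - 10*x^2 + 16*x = x*(x - 8)*(x - 2)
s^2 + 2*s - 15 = (s - 3)*(s + 5)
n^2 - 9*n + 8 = (n - 8)*(n - 1)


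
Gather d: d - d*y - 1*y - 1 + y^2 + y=d*(1 - y) + y^2 - 1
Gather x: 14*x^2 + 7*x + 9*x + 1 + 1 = 14*x^2 + 16*x + 2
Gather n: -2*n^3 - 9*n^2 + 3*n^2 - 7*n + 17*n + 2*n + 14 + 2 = -2*n^3 - 6*n^2 + 12*n + 16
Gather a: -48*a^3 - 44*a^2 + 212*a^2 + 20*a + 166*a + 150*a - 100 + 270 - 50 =-48*a^3 + 168*a^2 + 336*a + 120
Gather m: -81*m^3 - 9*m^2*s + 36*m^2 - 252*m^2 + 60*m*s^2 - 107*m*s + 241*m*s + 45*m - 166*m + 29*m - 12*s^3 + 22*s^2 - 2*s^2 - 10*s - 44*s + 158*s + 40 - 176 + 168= -81*m^3 + m^2*(-9*s - 216) + m*(60*s^2 + 134*s - 92) - 12*s^3 + 20*s^2 + 104*s + 32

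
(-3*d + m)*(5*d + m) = -15*d^2 + 2*d*m + m^2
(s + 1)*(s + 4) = s^2 + 5*s + 4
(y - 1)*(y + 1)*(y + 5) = y^3 + 5*y^2 - y - 5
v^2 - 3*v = v*(v - 3)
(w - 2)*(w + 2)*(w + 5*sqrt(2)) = w^3 + 5*sqrt(2)*w^2 - 4*w - 20*sqrt(2)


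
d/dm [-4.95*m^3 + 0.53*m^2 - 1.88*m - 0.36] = -14.85*m^2 + 1.06*m - 1.88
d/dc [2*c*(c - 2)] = 4*c - 4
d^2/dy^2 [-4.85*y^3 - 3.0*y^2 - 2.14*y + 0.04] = -29.1*y - 6.0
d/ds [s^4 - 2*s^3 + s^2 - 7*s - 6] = 4*s^3 - 6*s^2 + 2*s - 7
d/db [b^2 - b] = 2*b - 1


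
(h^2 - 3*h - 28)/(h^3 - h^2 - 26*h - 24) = (h - 7)/(h^2 - 5*h - 6)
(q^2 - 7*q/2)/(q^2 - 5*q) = (q - 7/2)/(q - 5)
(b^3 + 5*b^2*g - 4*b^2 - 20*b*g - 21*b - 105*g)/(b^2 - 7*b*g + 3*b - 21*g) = (b^2 + 5*b*g - 7*b - 35*g)/(b - 7*g)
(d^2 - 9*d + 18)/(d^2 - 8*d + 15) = (d - 6)/(d - 5)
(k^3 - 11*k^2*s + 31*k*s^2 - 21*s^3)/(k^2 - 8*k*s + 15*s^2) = (-k^2 + 8*k*s - 7*s^2)/(-k + 5*s)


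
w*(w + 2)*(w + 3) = w^3 + 5*w^2 + 6*w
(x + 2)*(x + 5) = x^2 + 7*x + 10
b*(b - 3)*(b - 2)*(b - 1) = b^4 - 6*b^3 + 11*b^2 - 6*b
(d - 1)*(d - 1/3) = d^2 - 4*d/3 + 1/3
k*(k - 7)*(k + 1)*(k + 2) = k^4 - 4*k^3 - 19*k^2 - 14*k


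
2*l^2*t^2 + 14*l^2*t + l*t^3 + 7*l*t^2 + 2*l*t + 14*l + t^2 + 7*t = (2*l + t)*(t + 7)*(l*t + 1)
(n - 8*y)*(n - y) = n^2 - 9*n*y + 8*y^2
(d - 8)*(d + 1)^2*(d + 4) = d^4 - 2*d^3 - 39*d^2 - 68*d - 32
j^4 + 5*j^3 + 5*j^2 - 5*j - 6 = (j - 1)*(j + 1)*(j + 2)*(j + 3)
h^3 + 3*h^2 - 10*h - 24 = (h - 3)*(h + 2)*(h + 4)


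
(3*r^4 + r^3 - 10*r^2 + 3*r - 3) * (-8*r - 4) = -24*r^5 - 20*r^4 + 76*r^3 + 16*r^2 + 12*r + 12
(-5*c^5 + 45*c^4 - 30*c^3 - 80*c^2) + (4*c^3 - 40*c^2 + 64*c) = -5*c^5 + 45*c^4 - 26*c^3 - 120*c^2 + 64*c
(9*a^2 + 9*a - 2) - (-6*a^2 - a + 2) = 15*a^2 + 10*a - 4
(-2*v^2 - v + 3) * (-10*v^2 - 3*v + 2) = 20*v^4 + 16*v^3 - 31*v^2 - 11*v + 6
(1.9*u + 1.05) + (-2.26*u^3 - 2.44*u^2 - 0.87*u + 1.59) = -2.26*u^3 - 2.44*u^2 + 1.03*u + 2.64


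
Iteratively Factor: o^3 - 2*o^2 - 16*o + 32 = (o - 4)*(o^2 + 2*o - 8) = (o - 4)*(o + 4)*(o - 2)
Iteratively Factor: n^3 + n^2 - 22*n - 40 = (n + 4)*(n^2 - 3*n - 10) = (n - 5)*(n + 4)*(n + 2)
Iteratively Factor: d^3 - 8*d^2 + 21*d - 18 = (d - 3)*(d^2 - 5*d + 6) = (d - 3)^2*(d - 2)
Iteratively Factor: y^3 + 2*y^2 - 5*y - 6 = (y + 1)*(y^2 + y - 6) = (y - 2)*(y + 1)*(y + 3)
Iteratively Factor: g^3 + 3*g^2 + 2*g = (g)*(g^2 + 3*g + 2) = g*(g + 2)*(g + 1)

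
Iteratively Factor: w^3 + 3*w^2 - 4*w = (w - 1)*(w^2 + 4*w) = (w - 1)*(w + 4)*(w)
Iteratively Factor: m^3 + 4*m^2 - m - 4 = (m + 4)*(m^2 - 1) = (m + 1)*(m + 4)*(m - 1)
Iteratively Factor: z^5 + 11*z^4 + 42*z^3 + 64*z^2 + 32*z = (z)*(z^4 + 11*z^3 + 42*z^2 + 64*z + 32) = z*(z + 1)*(z^3 + 10*z^2 + 32*z + 32) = z*(z + 1)*(z + 4)*(z^2 + 6*z + 8) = z*(z + 1)*(z + 4)^2*(z + 2)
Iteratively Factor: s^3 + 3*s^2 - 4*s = (s - 1)*(s^2 + 4*s) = s*(s - 1)*(s + 4)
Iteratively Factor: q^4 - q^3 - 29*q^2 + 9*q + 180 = (q - 5)*(q^3 + 4*q^2 - 9*q - 36) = (q - 5)*(q + 4)*(q^2 - 9) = (q - 5)*(q + 3)*(q + 4)*(q - 3)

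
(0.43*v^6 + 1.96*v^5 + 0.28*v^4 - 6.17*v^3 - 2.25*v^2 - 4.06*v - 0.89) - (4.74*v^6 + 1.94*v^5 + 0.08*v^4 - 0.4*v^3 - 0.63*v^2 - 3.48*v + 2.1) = -4.31*v^6 + 0.02*v^5 + 0.2*v^4 - 5.77*v^3 - 1.62*v^2 - 0.58*v - 2.99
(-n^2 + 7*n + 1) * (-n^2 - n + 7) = n^4 - 6*n^3 - 15*n^2 + 48*n + 7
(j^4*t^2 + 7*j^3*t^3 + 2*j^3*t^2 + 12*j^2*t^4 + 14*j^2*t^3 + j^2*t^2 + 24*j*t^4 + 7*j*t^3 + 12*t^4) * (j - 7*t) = j^5*t^2 + 2*j^4*t^2 - 37*j^3*t^4 + j^3*t^2 - 84*j^2*t^5 - 74*j^2*t^4 - 168*j*t^5 - 37*j*t^4 - 84*t^5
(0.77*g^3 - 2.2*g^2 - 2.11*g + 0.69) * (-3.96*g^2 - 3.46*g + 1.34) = -3.0492*g^5 + 6.0478*g^4 + 16.9994*g^3 + 1.6202*g^2 - 5.2148*g + 0.9246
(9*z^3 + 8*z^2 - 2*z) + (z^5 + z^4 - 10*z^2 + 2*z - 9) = z^5 + z^4 + 9*z^3 - 2*z^2 - 9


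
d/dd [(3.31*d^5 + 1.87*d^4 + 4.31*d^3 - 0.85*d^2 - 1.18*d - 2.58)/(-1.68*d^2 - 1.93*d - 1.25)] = (-16.6824*d^6 - 31.8364*d^5 - 38.7556*d^4 - 25.9866*d^3 - 16.5044*d^2 - 6.5438*d - 3.5044)/(2.8224*d^4 + 6.4848*d^3 + 7.9249*d^2 + 4.825*d + 1.5625)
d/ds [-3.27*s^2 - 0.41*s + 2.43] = -6.54*s - 0.41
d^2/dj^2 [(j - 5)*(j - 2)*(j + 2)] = 6*j - 10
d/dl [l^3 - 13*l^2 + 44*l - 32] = 3*l^2 - 26*l + 44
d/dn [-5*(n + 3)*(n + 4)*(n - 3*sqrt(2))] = -15*n^2 - 70*n + 30*sqrt(2)*n - 60 + 105*sqrt(2)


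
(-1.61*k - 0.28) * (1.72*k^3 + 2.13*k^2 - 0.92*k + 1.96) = -2.7692*k^4 - 3.9109*k^3 + 0.8848*k^2 - 2.898*k - 0.5488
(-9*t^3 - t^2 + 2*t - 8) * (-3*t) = 27*t^4 + 3*t^3 - 6*t^2 + 24*t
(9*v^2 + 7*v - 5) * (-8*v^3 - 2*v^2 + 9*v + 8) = -72*v^5 - 74*v^4 + 107*v^3 + 145*v^2 + 11*v - 40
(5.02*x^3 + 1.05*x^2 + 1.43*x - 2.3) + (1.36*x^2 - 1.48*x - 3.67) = 5.02*x^3 + 2.41*x^2 - 0.05*x - 5.97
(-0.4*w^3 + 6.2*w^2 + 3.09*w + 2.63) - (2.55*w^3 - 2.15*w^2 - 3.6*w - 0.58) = -2.95*w^3 + 8.35*w^2 + 6.69*w + 3.21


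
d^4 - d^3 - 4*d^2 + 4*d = d*(d - 2)*(d - 1)*(d + 2)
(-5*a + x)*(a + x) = -5*a^2 - 4*a*x + x^2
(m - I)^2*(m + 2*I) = m^3 + 3*m - 2*I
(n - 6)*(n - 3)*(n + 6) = n^3 - 3*n^2 - 36*n + 108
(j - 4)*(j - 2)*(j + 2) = j^3 - 4*j^2 - 4*j + 16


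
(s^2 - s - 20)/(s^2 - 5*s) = (s + 4)/s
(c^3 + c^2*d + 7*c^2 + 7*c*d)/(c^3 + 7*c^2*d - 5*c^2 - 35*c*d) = (c^2 + c*d + 7*c + 7*d)/(c^2 + 7*c*d - 5*c - 35*d)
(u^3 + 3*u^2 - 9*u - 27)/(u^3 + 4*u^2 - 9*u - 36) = (u + 3)/(u + 4)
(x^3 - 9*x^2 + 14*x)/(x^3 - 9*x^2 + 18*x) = (x^2 - 9*x + 14)/(x^2 - 9*x + 18)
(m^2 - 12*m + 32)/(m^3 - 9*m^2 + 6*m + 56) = (m - 8)/(m^2 - 5*m - 14)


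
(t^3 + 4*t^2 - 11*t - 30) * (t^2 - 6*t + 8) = t^5 - 2*t^4 - 27*t^3 + 68*t^2 + 92*t - 240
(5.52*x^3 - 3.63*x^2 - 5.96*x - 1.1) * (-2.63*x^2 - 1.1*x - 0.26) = -14.5176*x^5 + 3.4749*x^4 + 18.2326*x^3 + 10.3928*x^2 + 2.7596*x + 0.286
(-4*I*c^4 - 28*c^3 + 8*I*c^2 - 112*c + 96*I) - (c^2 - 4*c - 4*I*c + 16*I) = -4*I*c^4 - 28*c^3 - c^2 + 8*I*c^2 - 108*c + 4*I*c + 80*I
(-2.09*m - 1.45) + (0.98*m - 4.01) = -1.11*m - 5.46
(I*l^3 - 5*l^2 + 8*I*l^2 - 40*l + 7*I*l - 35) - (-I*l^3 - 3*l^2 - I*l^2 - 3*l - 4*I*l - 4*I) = 2*I*l^3 - 2*l^2 + 9*I*l^2 - 37*l + 11*I*l - 35 + 4*I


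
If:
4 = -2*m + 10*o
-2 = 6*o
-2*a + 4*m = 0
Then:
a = -22/3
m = -11/3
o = -1/3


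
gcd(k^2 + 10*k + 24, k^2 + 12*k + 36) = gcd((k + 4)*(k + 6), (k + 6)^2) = k + 6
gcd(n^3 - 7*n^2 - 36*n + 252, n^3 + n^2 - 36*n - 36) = n^2 - 36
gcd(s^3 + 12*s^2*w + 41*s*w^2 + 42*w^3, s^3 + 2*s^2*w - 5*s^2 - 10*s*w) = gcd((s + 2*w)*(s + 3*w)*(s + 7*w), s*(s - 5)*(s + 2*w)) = s + 2*w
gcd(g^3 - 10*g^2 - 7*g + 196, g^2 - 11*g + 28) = g - 7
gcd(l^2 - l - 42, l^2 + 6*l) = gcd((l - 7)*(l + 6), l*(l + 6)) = l + 6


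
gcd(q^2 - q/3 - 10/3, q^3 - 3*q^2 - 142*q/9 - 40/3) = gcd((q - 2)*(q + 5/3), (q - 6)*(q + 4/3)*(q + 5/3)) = q + 5/3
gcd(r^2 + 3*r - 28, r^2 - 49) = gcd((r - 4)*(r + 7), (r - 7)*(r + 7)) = r + 7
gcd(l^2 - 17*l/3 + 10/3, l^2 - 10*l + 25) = l - 5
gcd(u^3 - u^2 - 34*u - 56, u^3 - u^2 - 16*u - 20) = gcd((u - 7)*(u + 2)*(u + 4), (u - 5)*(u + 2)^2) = u + 2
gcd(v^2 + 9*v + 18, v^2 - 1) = 1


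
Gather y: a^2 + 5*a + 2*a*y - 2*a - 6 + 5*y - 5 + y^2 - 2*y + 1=a^2 + 3*a + y^2 + y*(2*a + 3) - 10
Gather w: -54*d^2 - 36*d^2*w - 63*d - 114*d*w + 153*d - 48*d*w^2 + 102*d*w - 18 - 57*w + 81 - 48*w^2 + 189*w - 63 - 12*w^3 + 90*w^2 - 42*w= -54*d^2 + 90*d - 12*w^3 + w^2*(42 - 48*d) + w*(-36*d^2 - 12*d + 90)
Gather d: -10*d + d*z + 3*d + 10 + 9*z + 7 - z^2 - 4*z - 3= d*(z - 7) - z^2 + 5*z + 14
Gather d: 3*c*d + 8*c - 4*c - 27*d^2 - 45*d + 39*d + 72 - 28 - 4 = 4*c - 27*d^2 + d*(3*c - 6) + 40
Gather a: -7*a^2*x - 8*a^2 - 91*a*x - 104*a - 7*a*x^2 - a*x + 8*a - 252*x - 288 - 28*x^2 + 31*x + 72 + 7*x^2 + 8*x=a^2*(-7*x - 8) + a*(-7*x^2 - 92*x - 96) - 21*x^2 - 213*x - 216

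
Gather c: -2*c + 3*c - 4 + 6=c + 2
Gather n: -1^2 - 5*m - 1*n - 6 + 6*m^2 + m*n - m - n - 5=6*m^2 - 6*m + n*(m - 2) - 12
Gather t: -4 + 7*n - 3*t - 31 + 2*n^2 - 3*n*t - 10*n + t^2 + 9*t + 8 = 2*n^2 - 3*n + t^2 + t*(6 - 3*n) - 27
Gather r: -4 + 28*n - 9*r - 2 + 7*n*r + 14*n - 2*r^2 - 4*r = 42*n - 2*r^2 + r*(7*n - 13) - 6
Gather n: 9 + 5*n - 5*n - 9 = 0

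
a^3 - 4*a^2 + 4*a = a*(a - 2)^2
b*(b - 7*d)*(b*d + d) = b^3*d - 7*b^2*d^2 + b^2*d - 7*b*d^2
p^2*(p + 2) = p^3 + 2*p^2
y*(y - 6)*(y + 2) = y^3 - 4*y^2 - 12*y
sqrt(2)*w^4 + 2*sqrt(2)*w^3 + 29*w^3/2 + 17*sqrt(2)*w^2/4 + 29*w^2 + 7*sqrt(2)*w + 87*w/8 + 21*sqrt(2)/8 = (w + 1/2)*(w + 3/2)*(w + 7*sqrt(2))*(sqrt(2)*w + 1/2)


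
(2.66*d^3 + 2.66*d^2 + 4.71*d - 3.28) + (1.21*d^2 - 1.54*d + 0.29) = 2.66*d^3 + 3.87*d^2 + 3.17*d - 2.99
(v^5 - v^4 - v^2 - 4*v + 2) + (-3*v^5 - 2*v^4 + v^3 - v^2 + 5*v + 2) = -2*v^5 - 3*v^4 + v^3 - 2*v^2 + v + 4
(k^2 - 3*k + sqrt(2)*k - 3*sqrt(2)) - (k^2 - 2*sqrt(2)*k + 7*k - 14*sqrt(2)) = -10*k + 3*sqrt(2)*k + 11*sqrt(2)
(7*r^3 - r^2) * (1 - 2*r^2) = -14*r^5 + 2*r^4 + 7*r^3 - r^2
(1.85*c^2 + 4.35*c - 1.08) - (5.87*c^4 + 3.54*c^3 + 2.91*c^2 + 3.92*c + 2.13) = -5.87*c^4 - 3.54*c^3 - 1.06*c^2 + 0.43*c - 3.21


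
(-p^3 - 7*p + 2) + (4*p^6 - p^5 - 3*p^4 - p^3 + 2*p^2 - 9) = 4*p^6 - p^5 - 3*p^4 - 2*p^3 + 2*p^2 - 7*p - 7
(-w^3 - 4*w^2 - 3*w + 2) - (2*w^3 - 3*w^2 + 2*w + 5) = -3*w^3 - w^2 - 5*w - 3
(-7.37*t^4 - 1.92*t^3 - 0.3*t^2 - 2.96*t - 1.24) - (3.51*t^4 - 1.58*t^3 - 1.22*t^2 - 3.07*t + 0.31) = -10.88*t^4 - 0.34*t^3 + 0.92*t^2 + 0.11*t - 1.55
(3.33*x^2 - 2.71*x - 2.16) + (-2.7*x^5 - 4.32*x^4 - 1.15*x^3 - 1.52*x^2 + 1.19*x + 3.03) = -2.7*x^5 - 4.32*x^4 - 1.15*x^3 + 1.81*x^2 - 1.52*x + 0.87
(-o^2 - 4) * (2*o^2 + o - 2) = -2*o^4 - o^3 - 6*o^2 - 4*o + 8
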